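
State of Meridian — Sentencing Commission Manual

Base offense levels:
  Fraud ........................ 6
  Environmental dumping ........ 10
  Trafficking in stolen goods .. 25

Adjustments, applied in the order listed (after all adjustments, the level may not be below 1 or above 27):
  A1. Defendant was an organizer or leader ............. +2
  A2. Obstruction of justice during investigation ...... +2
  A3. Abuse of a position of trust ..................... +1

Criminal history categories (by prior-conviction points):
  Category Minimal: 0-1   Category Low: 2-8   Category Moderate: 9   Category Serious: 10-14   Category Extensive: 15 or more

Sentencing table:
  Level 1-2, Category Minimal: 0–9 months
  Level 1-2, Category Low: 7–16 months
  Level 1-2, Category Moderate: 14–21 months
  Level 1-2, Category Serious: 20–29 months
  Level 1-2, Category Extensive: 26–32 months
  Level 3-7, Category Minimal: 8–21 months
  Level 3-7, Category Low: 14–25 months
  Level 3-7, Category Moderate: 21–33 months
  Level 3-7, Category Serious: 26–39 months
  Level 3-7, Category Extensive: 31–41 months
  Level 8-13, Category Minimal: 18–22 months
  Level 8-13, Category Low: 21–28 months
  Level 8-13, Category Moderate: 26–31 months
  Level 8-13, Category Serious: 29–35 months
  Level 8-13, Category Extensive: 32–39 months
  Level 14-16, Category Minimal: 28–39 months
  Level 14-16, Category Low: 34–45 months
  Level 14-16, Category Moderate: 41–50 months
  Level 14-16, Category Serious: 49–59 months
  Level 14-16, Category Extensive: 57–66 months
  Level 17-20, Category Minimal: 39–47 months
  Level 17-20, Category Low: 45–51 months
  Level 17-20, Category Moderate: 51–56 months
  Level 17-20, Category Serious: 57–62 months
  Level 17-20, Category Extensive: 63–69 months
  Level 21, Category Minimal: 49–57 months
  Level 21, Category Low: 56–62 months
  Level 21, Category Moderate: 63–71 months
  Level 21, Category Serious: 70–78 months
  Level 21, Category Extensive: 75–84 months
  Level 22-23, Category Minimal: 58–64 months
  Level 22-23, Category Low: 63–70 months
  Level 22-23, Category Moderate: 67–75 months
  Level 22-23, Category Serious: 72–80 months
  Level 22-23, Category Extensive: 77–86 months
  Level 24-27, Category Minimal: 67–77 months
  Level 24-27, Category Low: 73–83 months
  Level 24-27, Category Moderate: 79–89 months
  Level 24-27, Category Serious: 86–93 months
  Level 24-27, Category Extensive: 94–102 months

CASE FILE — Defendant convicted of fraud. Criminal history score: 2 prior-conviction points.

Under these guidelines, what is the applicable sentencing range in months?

14-25 months

Base offense level for fraud: 6.
Final offense level: 6.
Criminal history: 2 prior points → Category Low (2-8).
Level 6 falls in the 3-7 band.
Grid: Level 3-7 × Category Low = 14-25 months.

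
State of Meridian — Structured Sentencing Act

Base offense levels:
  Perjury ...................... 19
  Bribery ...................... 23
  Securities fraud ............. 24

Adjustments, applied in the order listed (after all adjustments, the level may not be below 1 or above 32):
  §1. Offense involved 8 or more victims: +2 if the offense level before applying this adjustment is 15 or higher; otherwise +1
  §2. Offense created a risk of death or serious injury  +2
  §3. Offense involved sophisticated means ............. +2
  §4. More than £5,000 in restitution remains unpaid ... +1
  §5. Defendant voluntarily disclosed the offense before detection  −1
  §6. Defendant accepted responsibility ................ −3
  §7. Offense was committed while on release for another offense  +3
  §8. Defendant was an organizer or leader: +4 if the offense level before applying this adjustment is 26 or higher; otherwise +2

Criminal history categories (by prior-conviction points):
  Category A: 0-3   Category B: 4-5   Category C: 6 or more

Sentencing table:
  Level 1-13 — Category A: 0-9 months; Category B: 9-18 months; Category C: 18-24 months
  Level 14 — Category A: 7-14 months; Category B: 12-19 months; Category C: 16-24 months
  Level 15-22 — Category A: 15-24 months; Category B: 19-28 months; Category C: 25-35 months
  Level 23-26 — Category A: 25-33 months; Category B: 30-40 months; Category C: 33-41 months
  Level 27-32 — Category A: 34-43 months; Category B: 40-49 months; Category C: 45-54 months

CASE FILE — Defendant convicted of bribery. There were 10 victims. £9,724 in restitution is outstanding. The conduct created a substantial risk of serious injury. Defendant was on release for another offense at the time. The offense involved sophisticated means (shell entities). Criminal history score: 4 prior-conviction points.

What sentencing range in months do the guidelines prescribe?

40-49 months

Base offense level for bribery: 23.
§1 applies (level before this adjustment is 23 ≥ 15, so +2): 23 + 2 = 25.
§2 applies: 25 + 2 = 27.
§3 applies: 27 + 2 = 29.
§4 applies: 29 + 1 = 30.
§5 does not apply.
§6 does not apply.
§7 applies: 30 + 3 = 33.
§8 does not apply.
Level 33 exceeds the maximum of 32; capped at 32.
Final offense level: 32.
Criminal history: 4 prior points → Category B (4-5).
Level 32 falls in the 27-32 band.
Grid: Level 27-32 × Category B = 40-49 months.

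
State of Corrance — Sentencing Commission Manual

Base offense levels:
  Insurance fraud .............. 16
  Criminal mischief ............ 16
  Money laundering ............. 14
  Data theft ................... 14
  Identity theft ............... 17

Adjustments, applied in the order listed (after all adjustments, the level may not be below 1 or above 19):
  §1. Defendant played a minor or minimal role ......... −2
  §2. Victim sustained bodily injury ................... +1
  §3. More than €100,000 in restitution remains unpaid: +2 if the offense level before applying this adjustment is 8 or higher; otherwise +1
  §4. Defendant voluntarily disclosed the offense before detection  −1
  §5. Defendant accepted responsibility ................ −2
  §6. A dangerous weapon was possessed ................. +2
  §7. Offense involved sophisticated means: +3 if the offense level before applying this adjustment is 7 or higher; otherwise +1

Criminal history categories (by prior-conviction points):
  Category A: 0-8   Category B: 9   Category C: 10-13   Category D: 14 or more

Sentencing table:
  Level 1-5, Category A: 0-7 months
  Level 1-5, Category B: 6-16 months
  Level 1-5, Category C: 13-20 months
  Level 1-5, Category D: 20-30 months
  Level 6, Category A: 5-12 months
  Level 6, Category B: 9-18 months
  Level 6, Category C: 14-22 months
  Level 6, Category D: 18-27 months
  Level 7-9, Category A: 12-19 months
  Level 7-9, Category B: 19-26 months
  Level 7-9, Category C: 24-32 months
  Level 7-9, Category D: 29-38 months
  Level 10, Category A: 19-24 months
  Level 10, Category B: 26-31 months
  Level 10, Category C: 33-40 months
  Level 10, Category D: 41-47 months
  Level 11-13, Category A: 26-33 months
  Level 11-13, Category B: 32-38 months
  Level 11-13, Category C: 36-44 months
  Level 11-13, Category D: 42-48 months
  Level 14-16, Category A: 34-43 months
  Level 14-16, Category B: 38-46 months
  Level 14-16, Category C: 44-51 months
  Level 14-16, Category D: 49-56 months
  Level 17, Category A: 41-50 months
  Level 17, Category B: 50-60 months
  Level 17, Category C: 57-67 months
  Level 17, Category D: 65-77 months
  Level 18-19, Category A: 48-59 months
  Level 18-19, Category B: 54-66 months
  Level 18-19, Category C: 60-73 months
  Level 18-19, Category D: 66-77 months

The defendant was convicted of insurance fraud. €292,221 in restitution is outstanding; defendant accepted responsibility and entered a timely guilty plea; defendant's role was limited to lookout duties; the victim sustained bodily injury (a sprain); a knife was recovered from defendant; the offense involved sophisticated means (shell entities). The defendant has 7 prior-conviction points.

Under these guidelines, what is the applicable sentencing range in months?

48-59 months

Base offense level for insurance fraud: 16.
§1 applies: 16 − 2 = 14.
§2 applies: 14 + 1 = 15.
§3 applies (level before this adjustment is 15 ≥ 8, so +2): 15 + 2 = 17.
§4 does not apply.
§5 applies: 17 − 2 = 15.
§6 applies: 15 + 2 = 17.
§7 applies (level before this adjustment is 17 ≥ 7, so +3): 17 + 3 = 20.
Level 20 exceeds the maximum of 19; capped at 19.
Final offense level: 19.
Criminal history: 7 prior points → Category A (0-8).
Level 19 falls in the 18-19 band.
Grid: Level 18-19 × Category A = 48-59 months.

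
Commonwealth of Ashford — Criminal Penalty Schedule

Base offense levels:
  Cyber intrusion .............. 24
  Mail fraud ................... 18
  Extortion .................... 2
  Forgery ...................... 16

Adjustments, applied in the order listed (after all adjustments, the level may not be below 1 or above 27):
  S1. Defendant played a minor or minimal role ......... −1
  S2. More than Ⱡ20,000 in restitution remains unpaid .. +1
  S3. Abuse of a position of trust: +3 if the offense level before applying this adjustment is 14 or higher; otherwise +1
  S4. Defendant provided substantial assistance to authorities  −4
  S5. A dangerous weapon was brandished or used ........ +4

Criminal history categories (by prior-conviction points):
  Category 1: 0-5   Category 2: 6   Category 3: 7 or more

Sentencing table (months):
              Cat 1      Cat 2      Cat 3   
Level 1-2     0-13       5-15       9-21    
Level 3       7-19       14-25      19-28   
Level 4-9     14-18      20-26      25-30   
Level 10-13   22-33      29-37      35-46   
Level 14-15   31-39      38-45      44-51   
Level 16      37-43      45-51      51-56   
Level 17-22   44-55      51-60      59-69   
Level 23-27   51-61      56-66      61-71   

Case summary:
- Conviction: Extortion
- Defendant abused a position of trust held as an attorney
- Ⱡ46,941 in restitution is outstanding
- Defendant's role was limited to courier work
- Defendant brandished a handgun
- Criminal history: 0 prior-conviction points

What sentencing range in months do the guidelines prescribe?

14-18 months

Base offense level for extortion: 2.
S1 applies: 2 − 1 = 1.
S2 applies: 1 + 1 = 2.
S3 applies (level before this adjustment is 2 < 14, so +1): 2 + 1 = 3.
S5 applies: 3 + 4 = 7.
Final offense level: 7.
Criminal history: 0 prior points → Category 1 (0-5).
Level 7 falls in the 4-9 band.
Grid: Level 4-9 × Category 1 = 14-18 months.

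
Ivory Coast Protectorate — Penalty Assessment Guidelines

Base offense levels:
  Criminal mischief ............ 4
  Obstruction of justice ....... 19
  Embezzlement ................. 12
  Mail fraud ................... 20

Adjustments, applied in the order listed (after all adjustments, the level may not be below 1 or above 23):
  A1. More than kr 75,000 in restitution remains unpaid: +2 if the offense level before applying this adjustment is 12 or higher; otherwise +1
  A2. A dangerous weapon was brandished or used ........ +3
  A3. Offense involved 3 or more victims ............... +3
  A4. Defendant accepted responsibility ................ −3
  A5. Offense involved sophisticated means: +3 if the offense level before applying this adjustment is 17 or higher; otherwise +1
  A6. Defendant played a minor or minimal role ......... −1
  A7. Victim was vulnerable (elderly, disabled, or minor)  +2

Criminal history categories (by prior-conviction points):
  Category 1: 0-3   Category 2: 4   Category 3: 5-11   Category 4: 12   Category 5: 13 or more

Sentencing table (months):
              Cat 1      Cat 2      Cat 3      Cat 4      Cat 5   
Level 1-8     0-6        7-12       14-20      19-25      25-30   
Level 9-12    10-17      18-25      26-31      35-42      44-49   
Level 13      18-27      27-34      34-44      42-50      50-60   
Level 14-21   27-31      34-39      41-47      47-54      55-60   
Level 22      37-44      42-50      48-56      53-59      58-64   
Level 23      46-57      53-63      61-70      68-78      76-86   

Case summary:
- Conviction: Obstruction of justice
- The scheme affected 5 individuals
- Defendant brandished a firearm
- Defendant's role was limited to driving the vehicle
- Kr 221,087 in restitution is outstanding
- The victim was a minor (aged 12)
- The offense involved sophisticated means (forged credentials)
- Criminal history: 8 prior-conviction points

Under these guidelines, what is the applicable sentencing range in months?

61-70 months

Base offense level for obstruction of justice: 19.
A1 applies (level before this adjustment is 19 ≥ 12, so +2): 19 + 2 = 21.
A2 applies: 21 + 3 = 24.
A3 applies: 24 + 3 = 27.
A4 does not apply.
A5 applies (level before this adjustment is 27 ≥ 17, so +3): 27 + 3 = 30.
A6 applies: 30 − 1 = 29.
A7 applies: 29 + 2 = 31.
Level 31 exceeds the maximum of 23; capped at 23.
Final offense level: 23.
Criminal history: 8 prior points → Category 3 (5-11).
Level 23 falls in the 23 band.
Grid: Level 23 × Category 3 = 61-70 months.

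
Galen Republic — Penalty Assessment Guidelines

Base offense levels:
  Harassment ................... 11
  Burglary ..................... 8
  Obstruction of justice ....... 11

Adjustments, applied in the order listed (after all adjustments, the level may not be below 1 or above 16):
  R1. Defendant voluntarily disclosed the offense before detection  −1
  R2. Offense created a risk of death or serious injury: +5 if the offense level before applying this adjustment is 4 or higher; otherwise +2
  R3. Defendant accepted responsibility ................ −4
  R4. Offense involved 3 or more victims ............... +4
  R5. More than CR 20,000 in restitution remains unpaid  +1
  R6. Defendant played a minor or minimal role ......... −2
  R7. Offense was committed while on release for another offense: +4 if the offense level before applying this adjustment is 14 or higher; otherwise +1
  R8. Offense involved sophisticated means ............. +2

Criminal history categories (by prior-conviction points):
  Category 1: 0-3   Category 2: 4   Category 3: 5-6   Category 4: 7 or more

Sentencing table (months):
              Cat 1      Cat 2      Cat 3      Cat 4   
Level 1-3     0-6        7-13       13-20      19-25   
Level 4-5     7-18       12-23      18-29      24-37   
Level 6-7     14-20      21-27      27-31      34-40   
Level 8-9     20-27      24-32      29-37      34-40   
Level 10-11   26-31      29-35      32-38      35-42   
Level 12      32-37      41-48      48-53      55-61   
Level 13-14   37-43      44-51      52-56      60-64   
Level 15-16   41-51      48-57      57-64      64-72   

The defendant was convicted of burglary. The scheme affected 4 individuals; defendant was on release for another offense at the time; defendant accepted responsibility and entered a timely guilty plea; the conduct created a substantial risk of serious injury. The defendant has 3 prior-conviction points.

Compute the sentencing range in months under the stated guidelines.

37-43 months

Base offense level for burglary: 8.
R1 does not apply.
R2 applies (level before this adjustment is 8 ≥ 4, so +5): 8 + 5 = 13.
R3 applies: 13 − 4 = 9.
R4 applies: 9 + 4 = 13.
R6 does not apply.
R7 applies (level before this adjustment is 13 < 14, so +1): 13 + 1 = 14.
R8 does not apply.
Final offense level: 14.
Criminal history: 3 prior points → Category 1 (0-3).
Level 14 falls in the 13-14 band.
Grid: Level 13-14 × Category 1 = 37-43 months.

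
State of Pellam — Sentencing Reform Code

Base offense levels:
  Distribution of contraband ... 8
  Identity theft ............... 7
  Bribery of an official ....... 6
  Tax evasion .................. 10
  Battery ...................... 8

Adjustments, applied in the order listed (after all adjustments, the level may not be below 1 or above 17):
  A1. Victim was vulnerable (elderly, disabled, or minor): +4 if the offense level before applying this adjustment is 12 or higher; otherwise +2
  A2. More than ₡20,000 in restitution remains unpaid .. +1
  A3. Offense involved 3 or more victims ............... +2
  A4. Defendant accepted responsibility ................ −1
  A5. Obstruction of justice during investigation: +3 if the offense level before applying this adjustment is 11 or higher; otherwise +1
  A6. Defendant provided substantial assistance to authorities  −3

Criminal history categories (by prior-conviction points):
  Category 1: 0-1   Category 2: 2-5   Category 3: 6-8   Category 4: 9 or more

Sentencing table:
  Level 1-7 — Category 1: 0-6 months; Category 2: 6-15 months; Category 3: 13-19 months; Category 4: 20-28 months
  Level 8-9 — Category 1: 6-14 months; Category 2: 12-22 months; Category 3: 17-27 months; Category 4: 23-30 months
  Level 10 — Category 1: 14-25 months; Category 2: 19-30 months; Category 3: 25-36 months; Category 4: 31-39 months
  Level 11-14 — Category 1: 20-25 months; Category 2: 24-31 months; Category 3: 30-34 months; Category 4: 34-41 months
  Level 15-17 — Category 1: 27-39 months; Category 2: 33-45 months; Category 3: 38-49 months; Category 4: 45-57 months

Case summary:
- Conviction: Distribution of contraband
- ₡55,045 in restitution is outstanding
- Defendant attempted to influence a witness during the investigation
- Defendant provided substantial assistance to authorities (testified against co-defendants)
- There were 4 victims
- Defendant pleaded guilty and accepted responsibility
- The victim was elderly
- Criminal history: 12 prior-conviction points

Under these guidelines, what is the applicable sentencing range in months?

34-41 months

Base offense level for distribution of contraband: 8.
A1 applies (level before this adjustment is 8 < 12, so +2): 8 + 2 = 10.
A2 applies: 10 + 1 = 11.
A3 applies: 11 + 2 = 13.
A4 applies: 13 − 1 = 12.
A5 applies (level before this adjustment is 12 ≥ 11, so +3): 12 + 3 = 15.
A6 applies: 15 − 3 = 12.
Final offense level: 12.
Criminal history: 12 prior points → Category 4 (9+).
Level 12 falls in the 11-14 band.
Grid: Level 11-14 × Category 4 = 34-41 months.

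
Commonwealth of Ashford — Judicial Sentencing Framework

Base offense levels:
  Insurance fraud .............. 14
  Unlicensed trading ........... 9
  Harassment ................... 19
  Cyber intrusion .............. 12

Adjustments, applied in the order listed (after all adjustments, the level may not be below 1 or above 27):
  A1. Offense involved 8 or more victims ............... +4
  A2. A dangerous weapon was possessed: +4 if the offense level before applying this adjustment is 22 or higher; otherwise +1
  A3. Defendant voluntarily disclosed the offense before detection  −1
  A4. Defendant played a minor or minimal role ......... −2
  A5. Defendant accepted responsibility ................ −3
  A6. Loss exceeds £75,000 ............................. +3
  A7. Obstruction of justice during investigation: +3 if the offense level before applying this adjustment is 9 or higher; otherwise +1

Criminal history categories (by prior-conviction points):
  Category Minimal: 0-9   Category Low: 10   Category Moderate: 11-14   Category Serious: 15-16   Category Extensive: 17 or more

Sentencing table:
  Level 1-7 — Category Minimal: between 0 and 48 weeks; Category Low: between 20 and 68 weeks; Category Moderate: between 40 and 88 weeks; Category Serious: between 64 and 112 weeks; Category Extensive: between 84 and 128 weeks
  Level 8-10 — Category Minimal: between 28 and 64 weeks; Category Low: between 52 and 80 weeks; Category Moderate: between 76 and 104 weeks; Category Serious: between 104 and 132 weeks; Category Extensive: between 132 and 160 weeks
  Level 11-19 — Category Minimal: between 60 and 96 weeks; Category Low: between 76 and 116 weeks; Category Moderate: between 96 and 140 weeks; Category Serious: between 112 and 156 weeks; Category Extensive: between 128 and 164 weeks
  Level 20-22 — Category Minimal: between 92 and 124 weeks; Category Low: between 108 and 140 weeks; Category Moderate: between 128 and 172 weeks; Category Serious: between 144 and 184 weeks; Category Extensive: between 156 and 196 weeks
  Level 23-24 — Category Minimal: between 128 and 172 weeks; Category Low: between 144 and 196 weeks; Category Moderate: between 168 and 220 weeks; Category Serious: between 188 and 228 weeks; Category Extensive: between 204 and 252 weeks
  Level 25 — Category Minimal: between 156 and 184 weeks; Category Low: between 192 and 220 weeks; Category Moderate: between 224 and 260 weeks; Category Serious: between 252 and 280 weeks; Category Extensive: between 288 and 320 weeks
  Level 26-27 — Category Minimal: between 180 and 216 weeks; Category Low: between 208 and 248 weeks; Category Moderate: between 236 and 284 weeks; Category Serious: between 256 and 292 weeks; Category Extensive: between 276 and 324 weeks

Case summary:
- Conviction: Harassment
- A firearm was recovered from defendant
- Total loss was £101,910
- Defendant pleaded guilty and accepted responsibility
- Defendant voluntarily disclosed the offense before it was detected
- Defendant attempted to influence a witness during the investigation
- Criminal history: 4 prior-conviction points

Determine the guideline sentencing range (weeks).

Base offense level for harassment: 19.
A1 does not apply.
A2 applies (level before this adjustment is 19 < 22, so +1): 19 + 1 = 20.
A3 applies: 20 − 1 = 19.
A4 does not apply.
A5 applies: 19 − 3 = 16.
A6 applies: 16 + 3 = 19.
A7 applies (level before this adjustment is 19 ≥ 9, so +3): 19 + 3 = 22.
Final offense level: 22.
Criminal history: 4 prior points → Category Minimal (0-9).
Level 22 falls in the 20-22 band.
Grid: Level 20-22 × Category Minimal = 92-124 weeks.

92-124 weeks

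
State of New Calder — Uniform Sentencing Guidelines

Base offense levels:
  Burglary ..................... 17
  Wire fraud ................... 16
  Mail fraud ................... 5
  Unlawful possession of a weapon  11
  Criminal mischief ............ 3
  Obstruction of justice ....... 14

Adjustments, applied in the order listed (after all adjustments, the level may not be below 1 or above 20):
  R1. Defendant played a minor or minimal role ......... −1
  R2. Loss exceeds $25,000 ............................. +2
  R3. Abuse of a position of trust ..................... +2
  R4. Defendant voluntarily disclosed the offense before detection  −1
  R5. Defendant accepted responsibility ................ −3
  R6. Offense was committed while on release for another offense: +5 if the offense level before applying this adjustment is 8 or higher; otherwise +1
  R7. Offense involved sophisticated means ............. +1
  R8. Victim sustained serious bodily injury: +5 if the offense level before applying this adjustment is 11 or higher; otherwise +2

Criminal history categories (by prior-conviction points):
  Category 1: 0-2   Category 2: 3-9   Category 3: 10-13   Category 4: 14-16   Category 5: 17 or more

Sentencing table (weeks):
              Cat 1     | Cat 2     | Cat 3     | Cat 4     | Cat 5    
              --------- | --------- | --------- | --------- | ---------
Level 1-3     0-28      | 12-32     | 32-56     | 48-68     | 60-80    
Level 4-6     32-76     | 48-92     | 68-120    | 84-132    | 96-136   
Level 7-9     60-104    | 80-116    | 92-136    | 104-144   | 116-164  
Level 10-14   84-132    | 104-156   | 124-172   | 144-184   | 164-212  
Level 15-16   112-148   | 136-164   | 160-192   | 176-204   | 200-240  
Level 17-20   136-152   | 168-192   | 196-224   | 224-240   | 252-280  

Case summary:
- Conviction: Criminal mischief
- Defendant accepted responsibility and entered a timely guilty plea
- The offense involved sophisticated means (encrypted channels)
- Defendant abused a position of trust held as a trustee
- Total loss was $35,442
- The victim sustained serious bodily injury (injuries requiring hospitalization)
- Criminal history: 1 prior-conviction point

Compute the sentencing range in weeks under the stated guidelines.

60-104 weeks

Base offense level for criminal mischief: 3.
R2 applies: 3 + 2 = 5.
R3 applies: 5 + 2 = 7.
R4 does not apply.
R5 applies: 7 − 3 = 4.
R6 does not apply.
R7 applies: 4 + 1 = 5.
R8 applies (level before this adjustment is 5 < 11, so +2): 5 + 2 = 7.
Final offense level: 7.
Criminal history: 1 prior point → Category 1 (0-2).
Level 7 falls in the 7-9 band.
Grid: Level 7-9 × Category 1 = 60-104 weeks.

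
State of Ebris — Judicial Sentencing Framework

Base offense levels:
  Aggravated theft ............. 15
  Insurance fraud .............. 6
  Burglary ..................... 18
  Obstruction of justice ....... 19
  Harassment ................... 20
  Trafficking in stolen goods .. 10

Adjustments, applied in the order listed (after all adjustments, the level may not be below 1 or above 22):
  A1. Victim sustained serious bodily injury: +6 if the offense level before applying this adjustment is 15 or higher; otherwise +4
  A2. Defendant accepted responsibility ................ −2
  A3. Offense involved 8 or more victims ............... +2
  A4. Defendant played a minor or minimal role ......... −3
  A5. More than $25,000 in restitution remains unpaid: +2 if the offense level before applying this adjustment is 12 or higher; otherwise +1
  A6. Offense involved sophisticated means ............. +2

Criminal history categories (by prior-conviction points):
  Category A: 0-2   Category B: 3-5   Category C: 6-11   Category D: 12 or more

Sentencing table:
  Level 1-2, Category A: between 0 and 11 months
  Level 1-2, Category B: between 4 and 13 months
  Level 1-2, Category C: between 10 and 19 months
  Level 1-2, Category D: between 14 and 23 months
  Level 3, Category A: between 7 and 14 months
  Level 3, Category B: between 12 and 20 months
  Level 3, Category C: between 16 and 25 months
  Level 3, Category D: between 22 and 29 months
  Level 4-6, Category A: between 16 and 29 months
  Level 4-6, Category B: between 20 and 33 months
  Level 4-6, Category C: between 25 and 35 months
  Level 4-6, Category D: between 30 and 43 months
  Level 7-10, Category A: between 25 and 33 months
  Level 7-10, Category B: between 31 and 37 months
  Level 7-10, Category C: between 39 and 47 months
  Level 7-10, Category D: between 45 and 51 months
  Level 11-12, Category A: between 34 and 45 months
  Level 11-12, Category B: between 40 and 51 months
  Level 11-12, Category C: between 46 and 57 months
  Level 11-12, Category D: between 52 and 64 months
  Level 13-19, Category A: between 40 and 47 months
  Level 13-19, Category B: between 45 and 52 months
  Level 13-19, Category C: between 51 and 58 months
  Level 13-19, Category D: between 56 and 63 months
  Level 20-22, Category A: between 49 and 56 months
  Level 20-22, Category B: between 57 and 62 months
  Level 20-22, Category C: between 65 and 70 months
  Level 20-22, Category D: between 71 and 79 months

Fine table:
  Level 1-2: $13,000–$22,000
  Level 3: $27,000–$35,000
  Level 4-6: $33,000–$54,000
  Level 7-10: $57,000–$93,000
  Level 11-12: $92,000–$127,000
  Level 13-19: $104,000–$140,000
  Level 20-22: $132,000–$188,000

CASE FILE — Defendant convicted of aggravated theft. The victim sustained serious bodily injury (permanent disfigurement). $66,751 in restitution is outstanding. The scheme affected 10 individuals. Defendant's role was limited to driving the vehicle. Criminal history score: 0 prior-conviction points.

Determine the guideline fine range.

$132,000–$188,000

Base offense level for aggravated theft: 15.
A1 applies (level before this adjustment is 15 ≥ 15, so +6): 15 + 6 = 21.
A3 applies: 21 + 2 = 23.
A4 applies: 23 − 3 = 20.
A5 applies (level before this adjustment is 20 ≥ 12, so +2): 20 + 2 = 22.
Final offense level: 22.
Level 22 falls in the 20-22 band.
Fine table: Level 20-22 → $132,000–$188,000.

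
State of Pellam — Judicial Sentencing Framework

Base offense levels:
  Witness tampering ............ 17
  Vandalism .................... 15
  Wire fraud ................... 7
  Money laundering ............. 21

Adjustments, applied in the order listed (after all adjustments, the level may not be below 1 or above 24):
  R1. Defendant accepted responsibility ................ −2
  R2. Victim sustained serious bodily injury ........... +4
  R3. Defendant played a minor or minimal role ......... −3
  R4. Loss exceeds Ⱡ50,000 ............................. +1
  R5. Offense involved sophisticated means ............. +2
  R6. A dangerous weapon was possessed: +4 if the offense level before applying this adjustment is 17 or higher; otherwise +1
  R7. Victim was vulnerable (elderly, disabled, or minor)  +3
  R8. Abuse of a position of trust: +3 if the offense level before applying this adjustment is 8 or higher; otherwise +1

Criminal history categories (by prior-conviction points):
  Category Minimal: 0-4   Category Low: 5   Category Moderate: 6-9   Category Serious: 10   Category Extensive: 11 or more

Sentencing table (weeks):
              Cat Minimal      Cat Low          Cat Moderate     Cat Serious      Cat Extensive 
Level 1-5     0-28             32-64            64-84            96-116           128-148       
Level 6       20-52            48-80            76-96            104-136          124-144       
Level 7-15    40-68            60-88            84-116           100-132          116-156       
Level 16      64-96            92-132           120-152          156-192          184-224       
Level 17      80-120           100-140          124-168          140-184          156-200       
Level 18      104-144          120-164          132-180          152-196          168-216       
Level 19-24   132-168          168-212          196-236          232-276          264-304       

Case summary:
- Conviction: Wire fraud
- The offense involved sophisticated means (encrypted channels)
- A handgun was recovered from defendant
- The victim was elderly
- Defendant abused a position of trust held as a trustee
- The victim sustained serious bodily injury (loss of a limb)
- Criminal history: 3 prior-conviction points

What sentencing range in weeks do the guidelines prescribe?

Base offense level for wire fraud: 7.
R1 does not apply.
R2 applies: 7 + 4 = 11.
R3 does not apply.
R4 does not apply.
R5 applies: 11 + 2 = 13.
R6 applies (level before this adjustment is 13 < 17, so +1): 13 + 1 = 14.
R7 applies: 14 + 3 = 17.
R8 applies (level before this adjustment is 17 ≥ 8, so +3): 17 + 3 = 20.
Final offense level: 20.
Criminal history: 3 prior points → Category Minimal (0-4).
Level 20 falls in the 19-24 band.
Grid: Level 19-24 × Category Minimal = 132-168 weeks.

132-168 weeks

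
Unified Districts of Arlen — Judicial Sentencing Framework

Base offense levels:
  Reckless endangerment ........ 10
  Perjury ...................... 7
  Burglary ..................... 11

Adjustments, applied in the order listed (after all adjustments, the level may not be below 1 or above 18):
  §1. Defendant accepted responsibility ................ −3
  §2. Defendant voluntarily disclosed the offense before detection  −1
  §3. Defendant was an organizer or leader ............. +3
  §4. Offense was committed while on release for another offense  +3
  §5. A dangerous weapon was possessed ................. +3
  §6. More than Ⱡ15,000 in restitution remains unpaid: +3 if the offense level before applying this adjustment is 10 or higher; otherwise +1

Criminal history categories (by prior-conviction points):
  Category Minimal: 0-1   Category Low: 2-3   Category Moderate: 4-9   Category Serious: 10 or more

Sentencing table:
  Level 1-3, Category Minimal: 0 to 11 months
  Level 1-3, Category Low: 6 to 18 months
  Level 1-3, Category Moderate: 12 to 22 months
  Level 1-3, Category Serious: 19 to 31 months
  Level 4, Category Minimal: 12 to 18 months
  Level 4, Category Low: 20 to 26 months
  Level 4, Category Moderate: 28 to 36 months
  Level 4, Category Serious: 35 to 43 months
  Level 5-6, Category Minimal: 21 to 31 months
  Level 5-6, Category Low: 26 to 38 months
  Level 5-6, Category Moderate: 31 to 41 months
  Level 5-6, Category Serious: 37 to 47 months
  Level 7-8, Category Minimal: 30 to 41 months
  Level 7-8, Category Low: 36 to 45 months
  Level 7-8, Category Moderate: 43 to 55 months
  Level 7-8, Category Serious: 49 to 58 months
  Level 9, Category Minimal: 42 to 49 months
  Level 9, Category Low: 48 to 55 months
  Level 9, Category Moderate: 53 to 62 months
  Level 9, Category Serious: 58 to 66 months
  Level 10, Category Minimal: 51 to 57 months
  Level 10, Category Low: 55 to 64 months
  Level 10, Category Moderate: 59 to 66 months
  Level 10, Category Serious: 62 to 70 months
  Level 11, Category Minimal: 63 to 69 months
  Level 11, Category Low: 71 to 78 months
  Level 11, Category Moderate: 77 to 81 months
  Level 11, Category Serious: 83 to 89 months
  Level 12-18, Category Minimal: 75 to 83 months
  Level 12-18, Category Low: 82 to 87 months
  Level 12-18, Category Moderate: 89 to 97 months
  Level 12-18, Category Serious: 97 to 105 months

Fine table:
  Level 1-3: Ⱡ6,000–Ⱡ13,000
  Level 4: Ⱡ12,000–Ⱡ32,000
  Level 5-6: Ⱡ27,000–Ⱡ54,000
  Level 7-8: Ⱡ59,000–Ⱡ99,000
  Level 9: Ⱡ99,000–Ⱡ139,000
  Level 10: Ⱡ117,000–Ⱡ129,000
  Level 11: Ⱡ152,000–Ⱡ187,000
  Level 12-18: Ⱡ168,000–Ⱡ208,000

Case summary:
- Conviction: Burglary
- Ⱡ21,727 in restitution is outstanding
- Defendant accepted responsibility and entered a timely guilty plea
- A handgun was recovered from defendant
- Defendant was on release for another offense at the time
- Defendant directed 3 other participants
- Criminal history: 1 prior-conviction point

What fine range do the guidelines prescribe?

Ⱡ168,000–Ⱡ208,000

Base offense level for burglary: 11.
§1 applies: 11 − 3 = 8.
§2 does not apply.
§3 applies: 8 + 3 = 11.
§4 applies: 11 + 3 = 14.
§5 applies: 14 + 3 = 17.
§6 applies (level before this adjustment is 17 ≥ 10, so +3): 17 + 3 = 20.
Level 20 exceeds the maximum of 18; capped at 18.
Final offense level: 18.
Level 18 falls in the 12-18 band.
Fine table: Level 12-18 → Ⱡ168,000–Ⱡ208,000.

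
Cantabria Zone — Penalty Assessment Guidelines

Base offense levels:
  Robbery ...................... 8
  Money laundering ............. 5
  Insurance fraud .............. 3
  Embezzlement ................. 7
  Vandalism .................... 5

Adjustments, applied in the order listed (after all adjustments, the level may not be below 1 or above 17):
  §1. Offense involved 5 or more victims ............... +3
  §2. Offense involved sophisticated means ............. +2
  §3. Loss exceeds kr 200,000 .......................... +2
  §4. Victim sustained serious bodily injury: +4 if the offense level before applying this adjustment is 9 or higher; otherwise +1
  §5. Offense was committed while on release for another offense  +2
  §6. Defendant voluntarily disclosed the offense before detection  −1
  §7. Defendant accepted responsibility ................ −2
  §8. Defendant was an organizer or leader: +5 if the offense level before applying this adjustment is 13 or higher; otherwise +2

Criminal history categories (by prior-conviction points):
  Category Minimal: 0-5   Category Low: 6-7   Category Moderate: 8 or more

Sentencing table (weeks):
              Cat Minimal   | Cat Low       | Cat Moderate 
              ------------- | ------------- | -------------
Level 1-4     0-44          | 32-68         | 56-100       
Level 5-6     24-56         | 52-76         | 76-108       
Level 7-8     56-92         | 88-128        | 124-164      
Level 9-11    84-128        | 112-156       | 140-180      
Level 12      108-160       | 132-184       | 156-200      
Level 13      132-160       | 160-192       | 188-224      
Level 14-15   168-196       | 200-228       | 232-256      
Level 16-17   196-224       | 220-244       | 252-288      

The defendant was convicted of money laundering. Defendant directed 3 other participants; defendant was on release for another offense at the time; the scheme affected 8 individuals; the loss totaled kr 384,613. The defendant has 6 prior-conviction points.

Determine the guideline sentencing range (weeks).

200-228 weeks

Base offense level for money laundering: 5.
§1 applies: 5 + 3 = 8.
§2 does not apply.
§3 applies: 8 + 2 = 10.
§5 applies: 10 + 2 = 12.
§8 applies (level before this adjustment is 12 < 13, so +2): 12 + 2 = 14.
Final offense level: 14.
Criminal history: 6 prior points → Category Low (6-7).
Level 14 falls in the 14-15 band.
Grid: Level 14-15 × Category Low = 200-228 weeks.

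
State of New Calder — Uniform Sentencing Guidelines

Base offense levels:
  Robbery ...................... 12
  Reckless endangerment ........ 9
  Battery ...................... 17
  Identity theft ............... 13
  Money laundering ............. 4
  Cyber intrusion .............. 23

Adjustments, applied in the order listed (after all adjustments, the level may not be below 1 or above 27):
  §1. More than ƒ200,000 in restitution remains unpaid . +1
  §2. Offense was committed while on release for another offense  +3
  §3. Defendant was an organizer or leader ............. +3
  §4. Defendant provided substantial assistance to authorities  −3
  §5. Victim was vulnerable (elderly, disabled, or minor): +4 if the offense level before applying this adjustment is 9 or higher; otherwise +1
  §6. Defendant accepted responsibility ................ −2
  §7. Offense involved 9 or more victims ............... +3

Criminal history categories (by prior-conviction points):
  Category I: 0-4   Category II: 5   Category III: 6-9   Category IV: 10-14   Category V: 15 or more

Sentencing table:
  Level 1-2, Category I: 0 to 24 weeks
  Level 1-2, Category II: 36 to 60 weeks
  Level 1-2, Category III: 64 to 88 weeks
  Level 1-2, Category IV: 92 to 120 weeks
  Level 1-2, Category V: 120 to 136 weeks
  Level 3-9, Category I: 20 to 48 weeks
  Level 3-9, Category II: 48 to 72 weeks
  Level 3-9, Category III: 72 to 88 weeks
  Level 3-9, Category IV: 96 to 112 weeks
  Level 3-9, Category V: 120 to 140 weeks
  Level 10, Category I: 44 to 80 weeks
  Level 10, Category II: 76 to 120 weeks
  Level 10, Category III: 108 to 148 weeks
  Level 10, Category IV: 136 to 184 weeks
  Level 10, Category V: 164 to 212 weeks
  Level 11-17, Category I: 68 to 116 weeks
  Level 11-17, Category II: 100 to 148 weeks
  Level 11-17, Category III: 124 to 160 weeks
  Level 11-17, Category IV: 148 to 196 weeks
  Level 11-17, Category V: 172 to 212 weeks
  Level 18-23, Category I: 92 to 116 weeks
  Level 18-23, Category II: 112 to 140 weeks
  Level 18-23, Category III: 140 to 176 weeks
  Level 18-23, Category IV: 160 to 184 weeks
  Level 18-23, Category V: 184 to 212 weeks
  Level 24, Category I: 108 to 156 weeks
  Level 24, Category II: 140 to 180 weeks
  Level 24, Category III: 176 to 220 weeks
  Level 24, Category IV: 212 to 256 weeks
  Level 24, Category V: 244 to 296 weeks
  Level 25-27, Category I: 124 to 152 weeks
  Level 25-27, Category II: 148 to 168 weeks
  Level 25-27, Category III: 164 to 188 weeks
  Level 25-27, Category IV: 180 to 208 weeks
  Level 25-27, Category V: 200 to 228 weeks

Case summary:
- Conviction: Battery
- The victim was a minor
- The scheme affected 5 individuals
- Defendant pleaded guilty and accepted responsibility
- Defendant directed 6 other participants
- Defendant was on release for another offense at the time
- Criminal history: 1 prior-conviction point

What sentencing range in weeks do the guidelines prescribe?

Base offense level for battery: 17.
§1 does not apply.
§2 applies: 17 + 3 = 20.
§3 applies: 20 + 3 = 23.
§5 applies (level before this adjustment is 23 ≥ 9, so +4): 23 + 4 = 27.
§6 applies: 27 − 2 = 25.
Final offense level: 25.
Criminal history: 1 prior point → Category I (0-4).
Level 25 falls in the 25-27 band.
Grid: Level 25-27 × Category I = 124-152 weeks.

124-152 weeks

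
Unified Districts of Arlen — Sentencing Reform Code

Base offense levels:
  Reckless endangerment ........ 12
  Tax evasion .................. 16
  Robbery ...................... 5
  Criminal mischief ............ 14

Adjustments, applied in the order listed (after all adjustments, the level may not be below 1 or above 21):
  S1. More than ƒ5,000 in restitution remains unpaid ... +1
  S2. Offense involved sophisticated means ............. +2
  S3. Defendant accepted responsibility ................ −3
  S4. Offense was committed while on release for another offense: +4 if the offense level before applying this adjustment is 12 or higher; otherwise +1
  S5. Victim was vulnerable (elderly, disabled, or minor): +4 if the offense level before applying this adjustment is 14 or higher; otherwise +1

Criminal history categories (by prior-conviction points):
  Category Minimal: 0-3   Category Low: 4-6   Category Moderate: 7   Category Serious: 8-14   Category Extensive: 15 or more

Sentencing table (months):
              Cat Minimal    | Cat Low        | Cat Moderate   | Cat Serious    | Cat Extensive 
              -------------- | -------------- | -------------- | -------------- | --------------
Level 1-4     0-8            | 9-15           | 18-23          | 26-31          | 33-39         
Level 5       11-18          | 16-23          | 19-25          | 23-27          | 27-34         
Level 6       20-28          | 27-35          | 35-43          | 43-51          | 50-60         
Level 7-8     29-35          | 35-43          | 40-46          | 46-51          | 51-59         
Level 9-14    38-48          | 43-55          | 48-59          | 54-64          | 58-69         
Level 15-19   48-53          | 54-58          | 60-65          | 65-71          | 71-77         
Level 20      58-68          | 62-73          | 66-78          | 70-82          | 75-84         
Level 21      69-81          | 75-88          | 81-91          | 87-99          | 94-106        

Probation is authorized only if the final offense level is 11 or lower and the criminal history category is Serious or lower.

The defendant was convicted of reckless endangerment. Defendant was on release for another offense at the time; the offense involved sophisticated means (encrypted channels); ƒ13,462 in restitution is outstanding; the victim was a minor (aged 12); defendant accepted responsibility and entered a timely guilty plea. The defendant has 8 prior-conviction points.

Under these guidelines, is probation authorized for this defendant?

No

Base offense level for reckless endangerment: 12.
S1 applies: 12 + 1 = 13.
S2 applies: 13 + 2 = 15.
S3 applies: 15 − 3 = 12.
S4 applies (level before this adjustment is 12 ≥ 12, so +4): 12 + 4 = 16.
S5 applies (level before this adjustment is 16 ≥ 14, so +4): 16 + 4 = 20.
Final offense level: 20.
Criminal history: 8 prior points → Category Serious (8-14).
Level 20 falls in the 20 band.
Grid: Level 20 × Category Serious = 70-82 months.
Probation check: level 20 > 11 and category Serious ≤ Serious → not eligible.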